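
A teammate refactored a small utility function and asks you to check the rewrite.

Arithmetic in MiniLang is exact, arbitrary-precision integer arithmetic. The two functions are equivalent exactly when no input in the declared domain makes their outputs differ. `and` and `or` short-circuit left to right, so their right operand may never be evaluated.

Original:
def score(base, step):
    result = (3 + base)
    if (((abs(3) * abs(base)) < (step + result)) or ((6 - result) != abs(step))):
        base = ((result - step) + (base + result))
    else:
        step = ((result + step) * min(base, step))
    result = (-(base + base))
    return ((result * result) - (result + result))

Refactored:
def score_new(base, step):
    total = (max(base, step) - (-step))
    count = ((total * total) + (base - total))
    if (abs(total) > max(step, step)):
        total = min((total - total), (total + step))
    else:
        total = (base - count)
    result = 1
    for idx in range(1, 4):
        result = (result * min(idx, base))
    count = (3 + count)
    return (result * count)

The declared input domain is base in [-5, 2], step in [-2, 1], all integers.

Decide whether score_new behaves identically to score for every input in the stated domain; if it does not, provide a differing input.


The rewrite breaks on base=-5, step=-2, where the results are 168 and -2250.
score: result = -2; (((abs(3) * abs(base)) < (step + result)) or ((6 - result) != abs(step))) -> true; base = -7; result = 14; return 168
score_new: total = -4; count = 15; (abs(total) > max(step, step)) -> true; total = -6; result = 1; [idx=1]; result = -5; [idx=2]; result = 25; [idx=3]; result = -125; count = 18; return -2250
verdict: not equivalent; witness: base=-5, step=-2


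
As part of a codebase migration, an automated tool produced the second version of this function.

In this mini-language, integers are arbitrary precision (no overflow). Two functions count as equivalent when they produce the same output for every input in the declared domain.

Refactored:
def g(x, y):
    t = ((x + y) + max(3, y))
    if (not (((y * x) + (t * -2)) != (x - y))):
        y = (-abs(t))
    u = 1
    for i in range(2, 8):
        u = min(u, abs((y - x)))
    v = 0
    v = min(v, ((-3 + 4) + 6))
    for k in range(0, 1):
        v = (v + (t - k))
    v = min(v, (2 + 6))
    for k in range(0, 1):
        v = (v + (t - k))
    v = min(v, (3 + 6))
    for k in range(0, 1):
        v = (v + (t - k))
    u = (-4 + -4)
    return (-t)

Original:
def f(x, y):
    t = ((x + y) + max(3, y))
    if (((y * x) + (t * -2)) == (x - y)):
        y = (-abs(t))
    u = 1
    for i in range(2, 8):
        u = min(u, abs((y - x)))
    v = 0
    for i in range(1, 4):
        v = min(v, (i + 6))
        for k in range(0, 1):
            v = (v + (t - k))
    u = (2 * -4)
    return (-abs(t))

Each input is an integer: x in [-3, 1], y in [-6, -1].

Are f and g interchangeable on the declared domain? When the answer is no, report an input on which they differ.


There is a counterexample at x=-3, y=-6: -6 on one side, 6 on the other.
f: t = -6; (((y * x) + (t * -2)) == (x - y)) -> false; u = 1; [i=2]; u = 1; [i=3]; u = 1; [i=4]; u = 1; [i=5]; u = 1; [i=6]; u = 1; [i=7]; u = 1; v = 0; [i=1]; v = 0; [k=0]; v = -6; [i=2]; v = -6; [k=0]; v = -12; [i=3]; v = -12; [k=0]; v = -18; u = -8; return -6
g: t = -6; (not (((y * x) + (t * -2)) != (x - y))) -> false; u = 1; [i=2]; u = 1; [i=3]; u = 1; [i=4]; u = 1; [i=5]; u = 1; [i=6]; u = 1; [i=7]; u = 1; v = 0; v = 0; [k=0]; v = -6; v = -6; [k=0]; v = -12; v = -12; [k=0]; v = -18; u = -8; return 6
verdict: not equivalent; witness: x=-3, y=-6


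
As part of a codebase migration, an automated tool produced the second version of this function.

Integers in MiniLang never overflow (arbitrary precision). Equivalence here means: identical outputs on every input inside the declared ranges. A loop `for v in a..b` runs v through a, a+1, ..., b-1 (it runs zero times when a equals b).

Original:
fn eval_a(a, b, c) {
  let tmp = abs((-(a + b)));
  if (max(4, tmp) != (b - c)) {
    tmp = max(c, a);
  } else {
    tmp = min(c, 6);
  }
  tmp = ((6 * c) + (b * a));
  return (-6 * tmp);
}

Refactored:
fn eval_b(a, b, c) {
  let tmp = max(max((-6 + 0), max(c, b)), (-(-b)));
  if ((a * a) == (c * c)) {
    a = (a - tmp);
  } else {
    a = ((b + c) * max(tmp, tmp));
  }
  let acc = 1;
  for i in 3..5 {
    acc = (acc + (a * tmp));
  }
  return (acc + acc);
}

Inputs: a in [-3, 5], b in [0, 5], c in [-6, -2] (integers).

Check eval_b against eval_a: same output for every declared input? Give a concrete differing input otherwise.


a=-3, b=0, c=-6 yields 216 from eval_a but 2 from eval_b.
verdict: not equivalent; witness: a=-3, b=0, c=-6


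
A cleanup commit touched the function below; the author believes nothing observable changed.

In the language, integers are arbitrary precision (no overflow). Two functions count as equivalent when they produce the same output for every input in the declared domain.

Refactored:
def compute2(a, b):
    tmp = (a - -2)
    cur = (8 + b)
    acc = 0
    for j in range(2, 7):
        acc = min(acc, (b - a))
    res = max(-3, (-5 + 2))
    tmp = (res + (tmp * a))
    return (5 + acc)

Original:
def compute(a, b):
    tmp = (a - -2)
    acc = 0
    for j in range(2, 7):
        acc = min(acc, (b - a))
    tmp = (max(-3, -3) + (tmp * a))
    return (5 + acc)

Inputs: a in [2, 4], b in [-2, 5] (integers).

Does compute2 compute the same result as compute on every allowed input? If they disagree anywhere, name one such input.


The two are interchangeable: statement counts differ; also constant usage differs; also arithmetic usage differs; also local variable names differ, and every declared input agrees.
One worked example (a=2, b=3) — compute: tmp=4, then acc=0, then (j=2), then acc=0, then (j=3), then acc=0, then (j=4), then acc=0, then (j=5), then acc=0, then (j=6), then acc=0, then tmp=5, then returns 5; compute2: tmp=4, then cur=11, then acc=0, then (j=2), then acc=0, then (j=3), then acc=0, then (j=4), then acc=0, then (j=5), then acc=0, then (j=6), then acc=0, then res=-3, then tmp=5, then returns 5; agreement on 5.
Across all 24 domain points the two functions coincide.
verdict: equivalent


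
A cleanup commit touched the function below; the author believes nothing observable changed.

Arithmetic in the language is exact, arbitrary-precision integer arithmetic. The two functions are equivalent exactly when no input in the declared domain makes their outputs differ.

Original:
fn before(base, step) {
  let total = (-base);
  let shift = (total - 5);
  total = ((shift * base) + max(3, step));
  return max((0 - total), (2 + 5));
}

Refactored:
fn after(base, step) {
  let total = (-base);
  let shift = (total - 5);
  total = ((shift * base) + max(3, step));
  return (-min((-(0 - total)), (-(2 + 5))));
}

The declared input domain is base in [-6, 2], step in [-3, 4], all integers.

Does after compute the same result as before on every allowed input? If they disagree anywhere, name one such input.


The two are interchangeable: min/max/abs usage differs, and every declared input agrees.
One worked example (base=-5, step=4) — before: total=5, then shift=0, then total=4, then returns 7; after: total=5, then shift=0, then total=4, then returns 7; agreement on 7.
An exhaustive pass over the 72 declared inputs shows identical outputs.
verdict: equivalent


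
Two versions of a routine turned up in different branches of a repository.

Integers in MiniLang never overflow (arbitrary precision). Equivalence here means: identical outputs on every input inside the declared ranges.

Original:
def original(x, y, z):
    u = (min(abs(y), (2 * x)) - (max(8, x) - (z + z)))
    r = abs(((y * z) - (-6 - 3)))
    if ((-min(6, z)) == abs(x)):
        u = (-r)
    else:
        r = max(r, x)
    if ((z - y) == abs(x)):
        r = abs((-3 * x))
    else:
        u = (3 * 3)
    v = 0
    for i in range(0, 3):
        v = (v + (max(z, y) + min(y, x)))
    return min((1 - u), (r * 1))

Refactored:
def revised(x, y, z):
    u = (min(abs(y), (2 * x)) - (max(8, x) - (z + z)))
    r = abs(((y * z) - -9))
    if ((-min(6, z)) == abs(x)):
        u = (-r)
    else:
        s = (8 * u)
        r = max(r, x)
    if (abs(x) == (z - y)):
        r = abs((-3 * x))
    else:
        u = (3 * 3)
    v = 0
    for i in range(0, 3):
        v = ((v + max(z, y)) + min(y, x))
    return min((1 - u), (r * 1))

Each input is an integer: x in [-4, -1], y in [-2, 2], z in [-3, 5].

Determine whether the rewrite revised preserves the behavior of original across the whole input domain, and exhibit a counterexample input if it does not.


Changes here: arithmetic usage differs, local variable names differ, statement counts differ, constant usage differs; the full 180-point sweep finds no disagreement.
verdict: equivalent


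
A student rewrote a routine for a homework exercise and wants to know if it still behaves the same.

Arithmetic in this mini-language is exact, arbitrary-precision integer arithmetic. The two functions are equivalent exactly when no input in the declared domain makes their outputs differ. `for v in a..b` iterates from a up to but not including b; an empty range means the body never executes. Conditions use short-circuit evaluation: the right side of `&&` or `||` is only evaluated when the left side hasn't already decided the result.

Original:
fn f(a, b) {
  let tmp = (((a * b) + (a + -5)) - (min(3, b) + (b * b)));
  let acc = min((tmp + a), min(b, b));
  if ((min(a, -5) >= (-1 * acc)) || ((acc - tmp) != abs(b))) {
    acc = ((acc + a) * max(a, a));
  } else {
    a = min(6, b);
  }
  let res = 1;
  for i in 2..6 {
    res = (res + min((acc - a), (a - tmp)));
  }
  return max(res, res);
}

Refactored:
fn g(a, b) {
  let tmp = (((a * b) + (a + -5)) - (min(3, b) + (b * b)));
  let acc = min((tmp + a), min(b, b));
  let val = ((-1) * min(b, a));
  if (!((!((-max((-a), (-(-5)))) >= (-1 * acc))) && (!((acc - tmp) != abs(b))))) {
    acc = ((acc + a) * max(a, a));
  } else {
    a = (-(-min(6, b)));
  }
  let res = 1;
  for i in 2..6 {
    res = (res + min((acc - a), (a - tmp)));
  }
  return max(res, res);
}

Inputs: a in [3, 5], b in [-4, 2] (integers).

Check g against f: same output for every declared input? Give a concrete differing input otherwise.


Side by side, the visible changes include: arithmetic usage differs, and local variable names differ, and min/max/abs usage differs, and boolean connective usage differs, and statement counts differ, and constant usage differs.
As a probe, take a=4, b=1: f runs tmp=1, then acc=1, then ((min(a, -5) >= (-1 * acc)) || ((acc - tmp) != abs(b))) is true, then acc=20, then res=1, then (i=2), then res=4, then (i=3), then res=7, then (i=4), then res=10, then (i=5), then res=13, then returns 13; g runs tmp=1, then acc=1, then val=-1, then (!((!((-max((-a), (-(-5)))) >= (-1 * acc))) && (!((acc - tmp) != abs(b))))) is true, then acc=20, then res=1, then (i=2), then res=4, then (i=3), then res=7, then (i=4), then res=10, then (i=5), then res=13, then returns 13; both end at 13.
Across all 21 domain points the two functions coincide.
verdict: equivalent


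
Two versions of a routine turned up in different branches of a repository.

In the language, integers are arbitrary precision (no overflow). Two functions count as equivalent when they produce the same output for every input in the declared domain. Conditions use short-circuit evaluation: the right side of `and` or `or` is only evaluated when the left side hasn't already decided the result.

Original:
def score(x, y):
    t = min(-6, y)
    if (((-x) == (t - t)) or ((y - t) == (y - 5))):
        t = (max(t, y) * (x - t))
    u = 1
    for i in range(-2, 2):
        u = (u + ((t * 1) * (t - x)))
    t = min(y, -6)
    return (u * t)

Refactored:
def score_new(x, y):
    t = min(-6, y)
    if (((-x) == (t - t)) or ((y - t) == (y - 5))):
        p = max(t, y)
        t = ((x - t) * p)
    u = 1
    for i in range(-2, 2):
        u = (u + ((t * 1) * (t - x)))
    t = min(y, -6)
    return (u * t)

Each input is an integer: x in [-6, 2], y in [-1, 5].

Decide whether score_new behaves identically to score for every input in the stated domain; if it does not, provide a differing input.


The two versions differ — the changes include local variable names differ, statement counts differ.
One worked example (x=-3, y=4) — score: t := -6 | (((-x) == (t - t)) or ((y - t) == (y - 5))): false | u := 1 | iter i=-2: | u := 19 | iter i=-1: | u := 37 | iter i=0: | u := 55 | iter i=1: | u := 73 | t := -6 | result -438; score_new: t := -6 | (((-x) == (t - t)) or ((y - t) == (y - 5))): false | u := 1 | iter i=-2: | u := 19 | iter i=-1: | u := 37 | iter i=0: | u := 55 | iter i=1: | u := 73 | t := -6 | result -438; agreement on -438.
Every one of the 63 inputs gives matching results.
verdict: equivalent


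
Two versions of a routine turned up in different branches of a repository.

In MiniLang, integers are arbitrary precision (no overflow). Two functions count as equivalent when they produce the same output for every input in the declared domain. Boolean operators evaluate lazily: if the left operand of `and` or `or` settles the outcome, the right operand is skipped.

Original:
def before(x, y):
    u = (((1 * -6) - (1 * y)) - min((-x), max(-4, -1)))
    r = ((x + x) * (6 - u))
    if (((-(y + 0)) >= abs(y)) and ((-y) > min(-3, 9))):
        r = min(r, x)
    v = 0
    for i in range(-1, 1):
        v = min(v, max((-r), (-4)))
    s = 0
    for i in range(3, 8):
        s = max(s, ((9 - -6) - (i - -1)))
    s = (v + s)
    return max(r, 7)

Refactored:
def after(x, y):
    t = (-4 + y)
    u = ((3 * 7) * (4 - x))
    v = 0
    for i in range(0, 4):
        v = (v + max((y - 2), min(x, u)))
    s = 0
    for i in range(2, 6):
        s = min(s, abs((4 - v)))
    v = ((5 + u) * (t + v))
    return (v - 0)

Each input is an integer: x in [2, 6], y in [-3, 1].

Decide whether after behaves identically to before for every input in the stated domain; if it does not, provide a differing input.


Take x=2, y=-3.
before: u becomes -1; next r becomes 28; next (((-(y + 0)) >= abs(y)) and ((-y) > min(-3, 9))) evaluates to true; next r becomes 2; next v becomes 0; next at i=-1:; next v becomes -2; next at i=0:; next v becomes -2; next s becomes 0; next at i=3:; next s becomes 11; next at i=4:; next s becomes 11; next at i=5:; next s becomes 11; next at i=6:; next s becomes 11; next at i=7:; next s becomes 11; next s becomes 9; next final value 7
after: t becomes -7; next u becomes 42; next v becomes 0; next at i=0:; next v becomes 2; next at i=1:; next v becomes 4; next at i=2:; next v becomes 6; next at i=3:; next v becomes 8; next s becomes 0; next at i=2:; next s becomes 0; next at i=3:; next s becomes 0; next at i=4:; next s becomes 0; next at i=5:; next s becomes 0; next v becomes 47; next final value 47
7 != 47, so the rewrite changes behavior.
verdict: not equivalent; witness: x=2, y=-3


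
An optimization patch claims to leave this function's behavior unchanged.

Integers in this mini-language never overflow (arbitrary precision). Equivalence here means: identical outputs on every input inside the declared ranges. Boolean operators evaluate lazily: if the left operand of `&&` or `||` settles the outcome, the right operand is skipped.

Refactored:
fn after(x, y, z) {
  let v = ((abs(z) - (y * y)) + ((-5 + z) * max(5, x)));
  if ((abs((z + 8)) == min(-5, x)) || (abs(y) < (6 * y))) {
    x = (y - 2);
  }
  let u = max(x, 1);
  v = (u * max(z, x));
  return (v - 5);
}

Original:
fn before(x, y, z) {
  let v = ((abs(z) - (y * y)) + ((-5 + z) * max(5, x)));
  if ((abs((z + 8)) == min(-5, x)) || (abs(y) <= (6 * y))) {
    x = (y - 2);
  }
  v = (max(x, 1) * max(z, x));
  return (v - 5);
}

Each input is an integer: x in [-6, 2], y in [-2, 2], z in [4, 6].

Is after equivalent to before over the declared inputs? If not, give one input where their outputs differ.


The rewrite breaks on x=2, y=0, z=4, where the results are -1 and 3.
before: v = -1; ((abs((z + 8)) == min(-5, x)) || (abs(y) <= (6 * y))) -> true; x = -2; v = 4; return -1
after: v = -1; ((abs((z + 8)) == min(-5, x)) || (abs(y) < (6 * y))) -> false; u = 2; v = 8; return 3
verdict: not equivalent; witness: x=2, y=0, z=4


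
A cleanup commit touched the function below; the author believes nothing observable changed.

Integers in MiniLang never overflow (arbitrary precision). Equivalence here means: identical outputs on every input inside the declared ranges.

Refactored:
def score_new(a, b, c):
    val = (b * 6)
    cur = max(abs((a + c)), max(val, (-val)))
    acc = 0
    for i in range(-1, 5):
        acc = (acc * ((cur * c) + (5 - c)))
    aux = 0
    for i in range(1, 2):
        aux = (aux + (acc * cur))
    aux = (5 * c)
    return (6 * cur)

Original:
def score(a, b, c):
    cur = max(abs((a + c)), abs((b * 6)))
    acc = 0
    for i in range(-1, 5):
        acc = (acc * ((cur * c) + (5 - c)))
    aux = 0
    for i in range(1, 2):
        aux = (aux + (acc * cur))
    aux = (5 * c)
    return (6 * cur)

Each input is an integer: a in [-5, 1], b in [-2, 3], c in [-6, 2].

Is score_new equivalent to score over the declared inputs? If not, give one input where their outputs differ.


Although statement counts differ; also min/max/abs usage differs; also local variable names differ, 378/378 inputs agree.
verdict: equivalent


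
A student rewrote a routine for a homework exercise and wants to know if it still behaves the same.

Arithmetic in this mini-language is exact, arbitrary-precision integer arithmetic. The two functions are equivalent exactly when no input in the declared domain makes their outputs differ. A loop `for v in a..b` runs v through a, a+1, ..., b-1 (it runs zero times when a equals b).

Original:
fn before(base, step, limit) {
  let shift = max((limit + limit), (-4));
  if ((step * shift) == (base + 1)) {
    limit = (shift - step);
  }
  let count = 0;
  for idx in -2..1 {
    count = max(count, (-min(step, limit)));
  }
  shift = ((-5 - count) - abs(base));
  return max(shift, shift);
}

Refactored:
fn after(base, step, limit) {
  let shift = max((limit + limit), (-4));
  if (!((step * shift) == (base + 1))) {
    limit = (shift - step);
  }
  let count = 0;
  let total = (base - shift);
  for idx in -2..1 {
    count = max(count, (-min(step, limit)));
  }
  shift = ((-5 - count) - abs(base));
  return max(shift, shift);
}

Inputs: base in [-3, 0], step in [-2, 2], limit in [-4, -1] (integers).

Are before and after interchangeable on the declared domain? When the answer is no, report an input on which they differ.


The rewrite breaks on base=-3, step=-2, limit=-4, where the results are -12 and -10.
before: shift becomes -4; next ((step * shift) == (base + 1)) evaluates to false; next count becomes 0; next at idx=-2:; next count becomes 4; next at idx=-1:; next count becomes 4; next at idx=0:; next count becomes 4; next shift becomes -12; next final value -12
after: shift becomes -4; next (!((step * shift) == (base + 1))) evaluates to true; next limit becomes -2; next count becomes 0; next total becomes 1; next at idx=-2:; next count becomes 2; next at idx=-1:; next count becomes 2; next at idx=0:; next count becomes 2; next shift becomes -10; next final value -10
verdict: not equivalent; witness: base=-3, step=-2, limit=-4


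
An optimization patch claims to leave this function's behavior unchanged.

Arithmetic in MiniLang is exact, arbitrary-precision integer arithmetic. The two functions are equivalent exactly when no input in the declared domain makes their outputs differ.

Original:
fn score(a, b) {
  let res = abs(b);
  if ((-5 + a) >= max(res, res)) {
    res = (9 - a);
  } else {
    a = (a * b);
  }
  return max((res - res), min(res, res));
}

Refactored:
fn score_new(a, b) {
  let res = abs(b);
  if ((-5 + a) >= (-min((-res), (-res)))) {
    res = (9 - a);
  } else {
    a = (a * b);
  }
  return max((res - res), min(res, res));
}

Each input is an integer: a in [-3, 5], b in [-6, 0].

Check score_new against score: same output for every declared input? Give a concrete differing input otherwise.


The two versions differ — the changes include min/max/abs usage differs.
Tracing a=4, b=0: score: res = 0; ((-5 + a) >= max(res, res)) -> false; a = 0; return 0 | score_new: res = 0; ((-5 + a) >= (-min((-res), (-res)))) -> false; a = 0; return 0 — matching result 0.
Across all 63 domain points the two functions coincide.
verdict: equivalent


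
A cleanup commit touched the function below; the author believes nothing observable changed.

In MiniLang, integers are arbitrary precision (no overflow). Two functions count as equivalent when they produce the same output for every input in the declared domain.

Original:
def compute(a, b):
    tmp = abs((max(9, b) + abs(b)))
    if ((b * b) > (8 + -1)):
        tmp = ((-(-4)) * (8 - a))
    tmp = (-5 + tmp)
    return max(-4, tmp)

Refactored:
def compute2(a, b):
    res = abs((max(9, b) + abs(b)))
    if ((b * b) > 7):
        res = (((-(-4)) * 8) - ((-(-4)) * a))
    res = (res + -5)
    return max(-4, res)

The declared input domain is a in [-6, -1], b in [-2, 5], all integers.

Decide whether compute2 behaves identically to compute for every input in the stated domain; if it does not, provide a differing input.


The two versions differ — the changes include arithmetic usage differs; and local variable names differ; and constant usage differs.
One worked example (a=-2, b=0) — compute: tmp becomes 9; next ((b * b) > (8 + -1)) evaluates to false; next tmp becomes 4; next final value 4; compute2: res becomes 9; next ((b * b) > 7) evaluates to false; next res becomes 4; next final value 4; agreement on 4.
Checked all 48 inputs in the declared domain: the outputs agree on every one.
verdict: equivalent


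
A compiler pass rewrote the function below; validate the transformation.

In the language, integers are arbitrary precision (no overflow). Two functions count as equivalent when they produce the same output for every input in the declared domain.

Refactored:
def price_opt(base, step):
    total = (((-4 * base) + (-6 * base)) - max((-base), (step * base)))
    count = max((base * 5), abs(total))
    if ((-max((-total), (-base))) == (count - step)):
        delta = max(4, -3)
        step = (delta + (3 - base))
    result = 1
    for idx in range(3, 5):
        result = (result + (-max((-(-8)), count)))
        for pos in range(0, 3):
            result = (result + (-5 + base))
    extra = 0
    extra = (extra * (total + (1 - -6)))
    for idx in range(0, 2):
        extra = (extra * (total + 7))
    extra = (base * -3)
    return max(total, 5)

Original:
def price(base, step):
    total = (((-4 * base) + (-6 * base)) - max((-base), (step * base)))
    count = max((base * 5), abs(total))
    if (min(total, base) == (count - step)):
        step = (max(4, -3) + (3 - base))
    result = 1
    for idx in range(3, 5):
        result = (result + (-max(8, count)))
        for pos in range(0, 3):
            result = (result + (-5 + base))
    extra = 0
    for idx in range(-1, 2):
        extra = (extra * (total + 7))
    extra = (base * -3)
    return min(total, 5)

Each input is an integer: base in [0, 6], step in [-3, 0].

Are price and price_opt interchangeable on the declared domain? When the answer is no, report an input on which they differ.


On input base=0, step=-3, price returns 0 while price_opt returns 5.
verdict: not equivalent; witness: base=0, step=-3


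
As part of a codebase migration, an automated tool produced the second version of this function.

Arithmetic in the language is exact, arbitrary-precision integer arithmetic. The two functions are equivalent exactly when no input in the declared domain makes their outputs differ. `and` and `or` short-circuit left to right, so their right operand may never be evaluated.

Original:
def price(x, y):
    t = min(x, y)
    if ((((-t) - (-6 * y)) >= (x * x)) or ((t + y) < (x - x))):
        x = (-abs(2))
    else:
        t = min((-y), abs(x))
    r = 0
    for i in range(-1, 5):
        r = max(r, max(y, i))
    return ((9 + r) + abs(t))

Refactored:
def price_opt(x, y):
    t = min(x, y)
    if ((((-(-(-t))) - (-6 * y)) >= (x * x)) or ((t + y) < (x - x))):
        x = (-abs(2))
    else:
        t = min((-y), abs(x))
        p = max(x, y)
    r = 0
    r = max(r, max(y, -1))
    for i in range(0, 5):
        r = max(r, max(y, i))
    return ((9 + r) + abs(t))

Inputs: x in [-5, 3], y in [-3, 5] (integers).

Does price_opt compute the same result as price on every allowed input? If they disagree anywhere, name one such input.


Equivalent — the differences include local variable names differ; also statement counts differ; also loop structure differs; also constant usage differs; also min/max/abs usage differs, yet no declared input distinguishes the two.
Spot check at x=2, y=4 — price: t=2, then ((((-t) - (-6 * y)) >= (x * x)) or ((t + y) < (x - x))) is true, then x=-2, then r=0, then (i=-1), then r=4, then (i=0), then r=4, then (i=1), then r=4, then (i=2), then r=4, then (i=3), then r=4, then (i=4), then r=4, then returns 15. price_opt: t=2, then ((((-(-(-t))) - (-6 * y)) >= (x * x)) or ((t + y) < (x - x))) is true, then x=-2, then r=0, then r=4, then (i=0), then r=4, then (i=1), then r=4, then (i=2), then r=4, then (i=3), then r=4, then (i=4), then r=4, then returns 15. Both give 15.
Every one of the 81 inputs gives matching results.
verdict: equivalent


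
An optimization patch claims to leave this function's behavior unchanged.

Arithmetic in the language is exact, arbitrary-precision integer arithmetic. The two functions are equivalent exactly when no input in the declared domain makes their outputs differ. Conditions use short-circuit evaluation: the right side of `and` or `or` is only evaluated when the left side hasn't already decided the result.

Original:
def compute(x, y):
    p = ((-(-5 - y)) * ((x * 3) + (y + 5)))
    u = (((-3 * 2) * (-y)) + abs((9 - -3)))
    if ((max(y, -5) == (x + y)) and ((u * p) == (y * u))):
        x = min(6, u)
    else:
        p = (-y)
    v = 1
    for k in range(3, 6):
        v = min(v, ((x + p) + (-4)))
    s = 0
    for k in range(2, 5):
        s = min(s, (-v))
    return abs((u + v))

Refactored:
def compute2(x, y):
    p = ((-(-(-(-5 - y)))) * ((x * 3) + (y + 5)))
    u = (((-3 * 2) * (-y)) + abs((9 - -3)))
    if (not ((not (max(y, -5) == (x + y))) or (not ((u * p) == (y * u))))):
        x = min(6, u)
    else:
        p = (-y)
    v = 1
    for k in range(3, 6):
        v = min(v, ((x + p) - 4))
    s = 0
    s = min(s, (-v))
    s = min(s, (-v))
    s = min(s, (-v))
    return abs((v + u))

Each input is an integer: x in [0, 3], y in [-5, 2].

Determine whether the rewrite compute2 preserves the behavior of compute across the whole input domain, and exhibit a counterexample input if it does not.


Changes here: arithmetic usage differs, and statement counts differ, and loop structure differs, and boolean connective usage differs, and min/max/abs usage differs; the full 32-point sweep finds no disagreement.
verdict: equivalent


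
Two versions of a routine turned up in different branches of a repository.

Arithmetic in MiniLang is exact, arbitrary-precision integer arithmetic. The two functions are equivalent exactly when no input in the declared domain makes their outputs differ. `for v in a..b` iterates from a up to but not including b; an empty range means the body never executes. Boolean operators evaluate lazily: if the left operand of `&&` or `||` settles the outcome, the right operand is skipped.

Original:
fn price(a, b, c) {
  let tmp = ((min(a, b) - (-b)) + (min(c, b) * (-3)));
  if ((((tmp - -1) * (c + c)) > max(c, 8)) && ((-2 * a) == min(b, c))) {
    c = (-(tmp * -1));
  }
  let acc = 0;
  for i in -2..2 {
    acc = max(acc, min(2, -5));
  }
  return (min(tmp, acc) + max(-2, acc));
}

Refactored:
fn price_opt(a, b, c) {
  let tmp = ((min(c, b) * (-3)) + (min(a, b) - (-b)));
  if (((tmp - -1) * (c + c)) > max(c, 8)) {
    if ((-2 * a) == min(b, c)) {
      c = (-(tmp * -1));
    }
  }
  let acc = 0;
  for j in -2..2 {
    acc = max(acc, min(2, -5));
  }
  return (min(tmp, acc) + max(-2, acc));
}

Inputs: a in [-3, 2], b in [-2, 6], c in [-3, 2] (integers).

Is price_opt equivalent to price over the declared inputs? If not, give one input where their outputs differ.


This is a faithful refactor — statement counts differ; and local variable names differ; and boolean connective usage differs; and branching structure differs, but the computed results match everywhere.
Tracing a=-2, b=2, c=-1: price: tmp=3, then ((((tmp - -1) * (c + c)) > max(c, 8)) && ((-2 * a) == min(b, c))) is false, then acc=0, then (i=-2), then acc=0, then (i=-1), then acc=0, then (i=0), then acc=0, then (i=1), then acc=0, then returns 0 | price_opt: tmp=3, then (((tmp - -1) * (c + c)) > max(c, 8)) is false, then acc=0, then (j=-2), then acc=0, then (j=-1), then acc=0, then (j=0), then acc=0, then (j=1), then acc=0, then returns 0 — matching result 0.
Every one of the 324 inputs gives matching results.
verdict: equivalent


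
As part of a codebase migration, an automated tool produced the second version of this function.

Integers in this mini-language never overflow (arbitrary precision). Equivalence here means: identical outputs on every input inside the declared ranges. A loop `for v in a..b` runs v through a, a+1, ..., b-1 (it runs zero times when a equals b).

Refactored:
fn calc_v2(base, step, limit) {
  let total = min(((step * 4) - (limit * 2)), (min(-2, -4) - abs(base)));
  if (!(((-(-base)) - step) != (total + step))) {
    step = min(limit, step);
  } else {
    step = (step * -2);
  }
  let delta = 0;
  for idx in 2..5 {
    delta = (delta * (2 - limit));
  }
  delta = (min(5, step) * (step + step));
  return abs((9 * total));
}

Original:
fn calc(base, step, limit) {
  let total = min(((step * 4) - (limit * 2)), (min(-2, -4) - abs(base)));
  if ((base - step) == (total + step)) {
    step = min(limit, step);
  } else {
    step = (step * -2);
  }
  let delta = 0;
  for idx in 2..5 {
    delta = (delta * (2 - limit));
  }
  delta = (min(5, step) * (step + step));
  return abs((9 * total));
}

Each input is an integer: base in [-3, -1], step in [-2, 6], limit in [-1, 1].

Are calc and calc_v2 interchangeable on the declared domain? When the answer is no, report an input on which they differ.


Equivalent — the differences include comparison usage differs, and boolean connective usage differs, yet no declared input distinguishes the two.
Spot check at base=-1, step=-1, limit=0 — calc: total = -5; ((base - step) == (total + step)) -> false; step = 2; delta = 0; [idx=2]; delta = 0; [idx=3]; delta = 0; [idx=4]; delta = 0; delta = 8; return 45. calc_v2: total = -5; (!(((-(-base)) - step) != (total + step))) -> false; step = 2; delta = 0; [idx=2]; delta = 0; [idx=3]; delta = 0; [idx=4]; delta = 0; delta = 8; return 45. Both give 45.
Sweeping the whole domain (81 inputs) finds no disagreement.
verdict: equivalent


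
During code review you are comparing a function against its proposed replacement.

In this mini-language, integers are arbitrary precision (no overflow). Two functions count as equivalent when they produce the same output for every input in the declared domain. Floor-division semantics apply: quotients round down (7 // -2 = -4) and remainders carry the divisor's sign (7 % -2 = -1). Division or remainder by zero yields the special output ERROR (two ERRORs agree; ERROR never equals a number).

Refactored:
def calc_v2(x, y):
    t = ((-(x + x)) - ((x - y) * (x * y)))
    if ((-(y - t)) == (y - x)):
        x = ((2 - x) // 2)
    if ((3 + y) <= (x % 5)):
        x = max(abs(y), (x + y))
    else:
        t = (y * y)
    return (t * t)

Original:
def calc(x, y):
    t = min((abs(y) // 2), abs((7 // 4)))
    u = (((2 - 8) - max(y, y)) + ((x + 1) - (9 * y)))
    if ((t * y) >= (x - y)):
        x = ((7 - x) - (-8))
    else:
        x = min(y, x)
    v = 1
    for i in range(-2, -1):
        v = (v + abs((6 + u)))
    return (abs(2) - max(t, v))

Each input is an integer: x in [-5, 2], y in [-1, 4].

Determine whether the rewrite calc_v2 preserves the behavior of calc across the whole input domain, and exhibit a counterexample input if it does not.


Consider the input x=-5, y=-1.
calc: t := 0 | u := 0 | ((t * y) >= (x - y)): true | x := 20 | v := 1 | iter i=-2: | v := 7 | result -5
calc_v2: t := 30 | ((-(y - t)) == (y - x)): false | ((3 + y) <= (x % 5)): false | t := 1 | result 1
-5 and 1 differ, so these are not the same function on this domain.
verdict: not equivalent; witness: x=-5, y=-1


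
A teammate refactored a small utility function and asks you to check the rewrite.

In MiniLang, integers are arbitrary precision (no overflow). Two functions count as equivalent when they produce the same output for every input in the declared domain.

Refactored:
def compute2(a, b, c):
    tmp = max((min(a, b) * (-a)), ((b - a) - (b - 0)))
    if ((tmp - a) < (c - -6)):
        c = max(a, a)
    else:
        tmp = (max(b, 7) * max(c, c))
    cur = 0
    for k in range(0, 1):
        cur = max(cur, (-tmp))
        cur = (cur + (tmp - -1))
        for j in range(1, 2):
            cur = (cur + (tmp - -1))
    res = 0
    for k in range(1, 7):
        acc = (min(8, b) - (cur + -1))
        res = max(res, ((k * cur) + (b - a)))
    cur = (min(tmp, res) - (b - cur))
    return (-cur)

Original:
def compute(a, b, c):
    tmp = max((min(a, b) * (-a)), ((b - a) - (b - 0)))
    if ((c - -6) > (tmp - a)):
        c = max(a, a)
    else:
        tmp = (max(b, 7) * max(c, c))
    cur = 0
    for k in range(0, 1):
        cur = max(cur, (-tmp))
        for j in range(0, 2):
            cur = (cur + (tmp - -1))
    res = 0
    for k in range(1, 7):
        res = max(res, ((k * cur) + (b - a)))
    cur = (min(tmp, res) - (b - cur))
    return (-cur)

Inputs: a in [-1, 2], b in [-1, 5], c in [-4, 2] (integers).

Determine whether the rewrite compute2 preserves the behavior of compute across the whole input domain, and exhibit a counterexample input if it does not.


Comparing the listings, the differences include: constant usage differs; local variable names differ; statement counts differ; min/max/abs usage differs; comparison usage differs; loop structure differs; arithmetic usage differs.
Tracing a=0, b=1, c=-1: compute: tmp = 0; ((c - -6) > (tmp - a)) -> true; c = 0; cur = 0; [k=0]; cur = 0; [j=0]; cur = 1; [j=1]; cur = 2; res = 0; [k=1]; res = 3; [k=2]; res = 5; [k=3]; res = 7; [k=4]; res = 9; [k=5]; res = 11; [k=6]; res = 13; cur = 1; return -1 | compute2: tmp = 0; ((tmp - a) < (c - -6)) -> true; c = 0; cur = 0; [k=0]; cur = 0; cur = 1; [j=1]; cur = 2; res = 0; [k=1]; acc = 0; res = 3; [k=2]; acc = 0; res = 5; [k=3]; acc = 0; res = 7; [k=4]; acc = 0; res = 9; [k=5]; acc = 0; res = 11; [k=6]; acc = 0; res = 13; cur = 1; return -1 — matching result -1.
Sweeping the whole domain (196 inputs) finds no disagreement.
verdict: equivalent


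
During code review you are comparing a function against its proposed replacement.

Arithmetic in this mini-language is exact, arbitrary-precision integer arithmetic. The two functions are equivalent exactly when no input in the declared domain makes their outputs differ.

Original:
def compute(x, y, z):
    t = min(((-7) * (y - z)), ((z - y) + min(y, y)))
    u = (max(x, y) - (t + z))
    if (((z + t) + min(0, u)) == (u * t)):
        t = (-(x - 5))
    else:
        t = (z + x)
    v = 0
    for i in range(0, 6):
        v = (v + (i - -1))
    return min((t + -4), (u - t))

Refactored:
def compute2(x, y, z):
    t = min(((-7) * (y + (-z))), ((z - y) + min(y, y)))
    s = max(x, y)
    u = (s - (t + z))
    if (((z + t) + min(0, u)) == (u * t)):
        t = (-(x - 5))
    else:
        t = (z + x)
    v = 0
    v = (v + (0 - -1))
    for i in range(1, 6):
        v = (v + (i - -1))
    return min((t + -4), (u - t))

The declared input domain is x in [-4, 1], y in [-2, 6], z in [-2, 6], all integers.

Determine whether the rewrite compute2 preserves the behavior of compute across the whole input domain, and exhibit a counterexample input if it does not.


Changes here: loop structure differs; local variable names differ; arithmetic usage differs; statement counts differ; constant usage differs; the full 486-point sweep finds no disagreement.
verdict: equivalent


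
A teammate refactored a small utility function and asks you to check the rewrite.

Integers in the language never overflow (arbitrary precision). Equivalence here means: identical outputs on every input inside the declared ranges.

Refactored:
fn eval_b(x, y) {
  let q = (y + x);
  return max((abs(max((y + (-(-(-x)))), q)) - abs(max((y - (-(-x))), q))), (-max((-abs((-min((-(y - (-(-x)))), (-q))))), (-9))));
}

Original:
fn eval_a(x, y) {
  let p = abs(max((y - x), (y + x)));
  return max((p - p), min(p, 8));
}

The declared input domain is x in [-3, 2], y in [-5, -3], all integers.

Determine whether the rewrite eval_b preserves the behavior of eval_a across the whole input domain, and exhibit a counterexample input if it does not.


Equivalent. The suspicious edit (`8` became `9`) never changes the result for any input inside the declared domain.
Across all 18 domain points the two functions coincide.
One worked example (x=0, y=-5) — eval_a: p becomes 5; next final value 5; eval_b: q becomes -5; next final value 5; agreement on 5.
verdict: equivalent


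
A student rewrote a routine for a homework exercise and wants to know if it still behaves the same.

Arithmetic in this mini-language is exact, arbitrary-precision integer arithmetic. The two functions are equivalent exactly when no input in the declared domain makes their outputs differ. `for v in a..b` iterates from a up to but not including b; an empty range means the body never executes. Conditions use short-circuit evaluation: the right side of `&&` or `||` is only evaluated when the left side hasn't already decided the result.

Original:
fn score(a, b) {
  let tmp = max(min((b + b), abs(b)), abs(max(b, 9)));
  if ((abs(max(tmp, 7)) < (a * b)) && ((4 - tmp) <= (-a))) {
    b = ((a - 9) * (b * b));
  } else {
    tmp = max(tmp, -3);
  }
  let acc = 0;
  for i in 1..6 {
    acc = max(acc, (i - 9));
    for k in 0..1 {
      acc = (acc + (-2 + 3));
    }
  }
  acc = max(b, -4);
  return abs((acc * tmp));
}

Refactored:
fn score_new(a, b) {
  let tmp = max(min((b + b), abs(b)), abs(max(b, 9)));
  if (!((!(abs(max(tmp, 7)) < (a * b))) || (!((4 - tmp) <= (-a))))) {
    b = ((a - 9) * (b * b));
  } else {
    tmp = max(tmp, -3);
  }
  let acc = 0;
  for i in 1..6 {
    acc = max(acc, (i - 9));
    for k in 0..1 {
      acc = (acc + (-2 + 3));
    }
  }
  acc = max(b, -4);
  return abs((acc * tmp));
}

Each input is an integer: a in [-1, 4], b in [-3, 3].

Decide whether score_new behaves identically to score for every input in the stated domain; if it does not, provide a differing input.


Behavior is preserved: although boolean connective usage differs, the outputs never diverge.
Spot check at a=1, b=1 — score: tmp = 9; ((abs(max(tmp, 7)) < (a * b)) && ((4 - tmp) <= (-a))) -> false; tmp = 9; acc = 0; [i=1]; acc = 0; [k=0]; acc = 1; [i=2]; acc = 1; [k=0]; acc = 2; [i=3]; acc = 2; [k=0]; acc = 3; [i=4]; acc = 3; [k=0]; acc = 4; [i=5]; acc = 4; [k=0]; acc = 5; acc = 1; return 9. score_new: tmp = 9; (!((!(abs(max(tmp, 7)) < (a * b))) || (!((4 - tmp) <= (-a))))) -> false; tmp = 9; acc = 0; [i=1]; acc = 0; [k=0]; acc = 1; [i=2]; acc = 1; [k=0]; acc = 2; [i=3]; acc = 2; [k=0]; acc = 3; [i=4]; acc = 3; [k=0]; acc = 4; [i=5]; acc = 4; [k=0]; acc = 5; acc = 1; return 9. Both give 9.
Sweeping the whole domain (42 inputs) finds no disagreement.
verdict: equivalent


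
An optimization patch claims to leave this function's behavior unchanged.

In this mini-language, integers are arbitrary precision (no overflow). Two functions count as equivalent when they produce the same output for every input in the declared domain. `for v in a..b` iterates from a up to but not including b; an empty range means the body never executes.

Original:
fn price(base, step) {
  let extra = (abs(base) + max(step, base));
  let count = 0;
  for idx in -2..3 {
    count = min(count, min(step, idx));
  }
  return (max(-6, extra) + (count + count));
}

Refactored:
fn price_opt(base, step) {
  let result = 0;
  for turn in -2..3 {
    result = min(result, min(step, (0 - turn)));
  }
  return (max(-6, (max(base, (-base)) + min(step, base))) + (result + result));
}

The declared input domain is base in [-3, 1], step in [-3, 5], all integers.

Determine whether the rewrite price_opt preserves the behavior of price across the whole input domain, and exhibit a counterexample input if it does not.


At base=-3, step=-2: price gives -3, price_opt gives -4.
verdict: not equivalent; witness: base=-3, step=-2
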